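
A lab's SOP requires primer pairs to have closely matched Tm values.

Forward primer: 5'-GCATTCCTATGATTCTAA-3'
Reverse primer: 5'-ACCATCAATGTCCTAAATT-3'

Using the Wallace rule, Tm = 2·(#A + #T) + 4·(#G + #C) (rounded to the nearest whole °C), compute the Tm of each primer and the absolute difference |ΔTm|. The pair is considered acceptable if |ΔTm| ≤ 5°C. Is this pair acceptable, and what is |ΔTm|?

Forward: A=5 T=7 G=2 C=4 → Tm = 2·12 + 4·6 = 48°C.
Reverse: A=7 T=6 G=1 C=5 → Tm = 2·13 + 4·6 = 50°C.
|ΔTm| = |48 − 50| = 2°C, ≤ 5°C.

|ΔTm| = 2°C; the pair is acceptable.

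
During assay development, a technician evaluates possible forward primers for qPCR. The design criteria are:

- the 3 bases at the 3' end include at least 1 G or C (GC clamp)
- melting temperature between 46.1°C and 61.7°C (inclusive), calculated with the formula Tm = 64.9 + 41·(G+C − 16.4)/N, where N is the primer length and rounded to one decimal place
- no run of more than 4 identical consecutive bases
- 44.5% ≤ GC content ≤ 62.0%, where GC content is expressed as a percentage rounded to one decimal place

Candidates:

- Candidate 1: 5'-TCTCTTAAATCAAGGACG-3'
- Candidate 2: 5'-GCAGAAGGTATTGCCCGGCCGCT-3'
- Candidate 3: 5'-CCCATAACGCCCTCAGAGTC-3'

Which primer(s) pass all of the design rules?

Candidate 3 only.

Candidate 1 (18 nt, A=6 T=5 G=3 C=4): 3' end ACG has 2 G/C ✓; Tm = 64.9 + 41·(7 − 16.4)/18 = 43.5°C, outside 46.1–61.7°C ✗; longest run = 3 ✓; GC 7/18 = 38.9%, outside 44.5–62.0% ✗ — fails.
Candidate 2 (23 nt, A=4 T=4 G=8 C=7): 3' end GCT has 2 G/C ✓; Tm = 64.9 + 41·(15 − 16.4)/23 = 62.4°C, outside 46.1–61.7°C ✗; longest run = 3 ✓; GC 15/23 = 65.2%, outside 44.5–62.0% ✗ — fails.
Candidate 3 (20 nt, A=5 T=3 G=3 C=9): 3' end GTC has 2 G/C ✓; Tm = 64.9 + 41·(12 − 16.4)/20 = 55.9°C ✓; longest run = 3 ✓; GC 12/20 = 60.0% ✓ — passes.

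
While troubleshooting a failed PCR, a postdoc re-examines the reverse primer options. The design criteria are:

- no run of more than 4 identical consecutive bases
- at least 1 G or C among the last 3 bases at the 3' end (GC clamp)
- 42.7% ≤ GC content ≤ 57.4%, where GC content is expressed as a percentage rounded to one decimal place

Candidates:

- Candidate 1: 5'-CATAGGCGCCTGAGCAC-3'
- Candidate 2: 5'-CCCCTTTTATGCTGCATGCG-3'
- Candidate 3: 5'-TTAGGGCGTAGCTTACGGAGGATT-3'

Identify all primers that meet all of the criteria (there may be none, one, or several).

Candidate 1 (17 nt, A=4 T=2 G=5 C=6): longest run = 2 ✓; 3' end CAC has 2 G/C ✓; GC 11/17 = 64.7%, outside 42.7–57.4% ✗ — fails.
Candidate 2 (20 nt, A=2 T=7 G=4 C=7): longest run = 4 ✓; 3' end GCG has 3 G/C ✓; GC 11/20 = 55.0% ✓ — passes.
Candidate 3 (24 nt, A=5 T=7 G=9 C=3): longest run = 3 ✓; 3' end ATT has 0 G/C, need ≥1 ✗; GC 12/24 = 50.0% ✓ — fails.

Candidate 2 only.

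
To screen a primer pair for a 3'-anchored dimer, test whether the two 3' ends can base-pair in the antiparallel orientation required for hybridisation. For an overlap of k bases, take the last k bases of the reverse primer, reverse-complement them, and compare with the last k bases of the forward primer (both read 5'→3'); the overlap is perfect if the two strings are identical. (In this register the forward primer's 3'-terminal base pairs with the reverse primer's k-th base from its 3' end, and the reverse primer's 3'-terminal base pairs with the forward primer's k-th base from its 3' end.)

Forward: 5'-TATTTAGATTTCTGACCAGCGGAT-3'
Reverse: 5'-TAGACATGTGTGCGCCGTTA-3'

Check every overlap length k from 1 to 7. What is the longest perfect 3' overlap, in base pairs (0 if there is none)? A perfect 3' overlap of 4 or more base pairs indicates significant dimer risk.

Longest perfect overlap: 1 complementary base pair; below the dimer-risk threshold (threshold 4).

Last 7 bases (5'→3') — forward …AGCGGAT, reverse …GCCGTTA.
Reverse complement of the reverse primer's last 7 bases: TAACGGC; its first k bases are the reverse complement of the reverse primer's last k bases, so a perfect k-base overlap needs the forward primer's last k bases to equal them.
Comparing (forward last k vs required): k=1: T vs T ✓; k=2: AT vs TA ✗; k=3: GAT vs TAA ✗; k=4: GGAT vs TAAC ✗; k=5: CGGAT vs TAACG ✗; k=6: GCGGAT vs TAACGG ✗; k=7: AGCGGAT vs TAACGGC ✗.
Only k = 1 is perfect, so the longest perfect 3' overlap is 1.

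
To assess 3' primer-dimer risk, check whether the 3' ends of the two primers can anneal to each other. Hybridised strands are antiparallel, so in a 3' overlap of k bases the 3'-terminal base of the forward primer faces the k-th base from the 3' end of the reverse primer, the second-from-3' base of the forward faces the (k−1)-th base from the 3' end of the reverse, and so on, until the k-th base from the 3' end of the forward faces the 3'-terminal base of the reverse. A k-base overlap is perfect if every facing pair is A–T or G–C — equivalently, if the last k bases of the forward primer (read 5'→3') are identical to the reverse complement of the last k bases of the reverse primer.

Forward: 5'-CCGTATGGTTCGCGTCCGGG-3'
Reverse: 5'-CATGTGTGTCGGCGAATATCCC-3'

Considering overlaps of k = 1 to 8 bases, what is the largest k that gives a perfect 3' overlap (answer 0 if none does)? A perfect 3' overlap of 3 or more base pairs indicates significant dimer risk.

Last 8 bases (5'→3') — forward …CGTCCGGG, reverse …AATATCCC.
Reverse complement of the reverse primer's last 8 bases: GGGATATT; its first k bases are the reverse complement of the reverse primer's last k bases, so a perfect k-base overlap needs the forward primer's last k bases to equal them.
Comparing (forward last k vs required): k=1: G vs G ✓; k=2: GG vs GG ✓; k=3: GGG vs GGG ✓; k=4: CGGG vs GGGA ✗; k=5: CCGGG vs GGGAT ✗; k=6: TCCGGG vs GGGATA ✗; k=7: GTCCGGG vs GGGATAT ✗; k=8: CGTCCGGG vs GGGATATT ✗.
Perfect overlaps at k = 1, 2, 3; the largest is 3.

Longest perfect overlap: 3 complementary base pairs; significant dimer risk (threshold 3).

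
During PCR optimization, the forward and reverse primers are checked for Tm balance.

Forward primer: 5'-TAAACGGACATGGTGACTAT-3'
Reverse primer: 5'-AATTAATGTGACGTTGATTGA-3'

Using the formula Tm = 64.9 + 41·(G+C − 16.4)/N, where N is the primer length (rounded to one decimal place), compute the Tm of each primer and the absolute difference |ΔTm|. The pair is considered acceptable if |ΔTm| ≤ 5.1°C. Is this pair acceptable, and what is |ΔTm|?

|ΔTm| = 3.1°C; the pair is acceptable.

Forward: G+C = 8, N = 20 → Tm = 64.9 + 41·(8 − 16.4)/20 = 47.7°C.
Reverse: G+C = 6, N = 21 → Tm = 64.9 + 41·(6 − 16.4)/21 = 44.6°C.
|ΔTm| = |47.7 − 44.6| = 3.1°C, ≤ 5.1°C.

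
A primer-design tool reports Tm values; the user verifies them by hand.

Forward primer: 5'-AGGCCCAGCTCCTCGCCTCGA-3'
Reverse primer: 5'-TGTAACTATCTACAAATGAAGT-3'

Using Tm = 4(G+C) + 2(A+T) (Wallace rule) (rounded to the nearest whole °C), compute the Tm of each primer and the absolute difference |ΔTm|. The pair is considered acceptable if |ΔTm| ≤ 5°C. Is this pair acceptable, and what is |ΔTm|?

|ΔTm| = 16°C; the pair is not acceptable.

Forward: A=3 T=3 G=5 C=10 → Tm = 2·6 + 4·15 = 72°C.
Reverse: A=9 T=7 G=3 C=3 → Tm = 2·16 + 4·6 = 56°C.
|ΔTm| = |72 − 56| = 16°C, > 5°C.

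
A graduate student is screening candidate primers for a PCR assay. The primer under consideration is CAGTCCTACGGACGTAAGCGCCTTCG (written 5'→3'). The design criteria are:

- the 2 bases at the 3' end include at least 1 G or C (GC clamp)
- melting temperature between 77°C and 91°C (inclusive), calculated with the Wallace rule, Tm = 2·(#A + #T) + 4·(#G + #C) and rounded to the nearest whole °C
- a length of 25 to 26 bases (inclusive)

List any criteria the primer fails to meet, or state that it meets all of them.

Meets all criteria.

Base counts: A=5, T=5, G=7, C=9 (length 26).
GC clamp: 3' end CG has 2 G/C ✓
Tm: Tm = 2·10 + 4·16 = 84°C ✓
length: length 26 ✓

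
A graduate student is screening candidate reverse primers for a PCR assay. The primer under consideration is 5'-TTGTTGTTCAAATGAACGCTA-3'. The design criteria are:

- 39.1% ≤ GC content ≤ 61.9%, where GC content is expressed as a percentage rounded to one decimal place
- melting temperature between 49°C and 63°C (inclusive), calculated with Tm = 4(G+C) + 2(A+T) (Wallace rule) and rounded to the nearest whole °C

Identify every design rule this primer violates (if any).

Base counts: A=6, T=8, G=4, C=3 (length 21).
GC content: GC 7/21 = 33.3%, outside 39.1–61.9% ✗
Tm: Tm = 2·14 + 4·7 = 56°C ✓

Fails: GC content.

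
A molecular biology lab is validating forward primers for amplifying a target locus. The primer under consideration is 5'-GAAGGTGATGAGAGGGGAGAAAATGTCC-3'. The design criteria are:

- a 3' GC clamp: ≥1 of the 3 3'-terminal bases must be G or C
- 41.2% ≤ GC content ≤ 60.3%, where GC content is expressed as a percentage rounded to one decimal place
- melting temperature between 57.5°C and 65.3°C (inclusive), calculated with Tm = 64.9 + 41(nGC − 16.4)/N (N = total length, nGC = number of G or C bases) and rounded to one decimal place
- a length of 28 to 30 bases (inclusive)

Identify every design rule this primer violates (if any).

Meets all criteria.

Base counts: A=10, T=4, G=12, C=2 (length 28).
GC clamp: 3' end TCC has 2 G/C ✓
GC content: GC 14/28 = 50.0% ✓
Tm: Tm = 64.9 + 41·(14 − 16.4)/28 = 61.4°C ✓
length: length 28 ✓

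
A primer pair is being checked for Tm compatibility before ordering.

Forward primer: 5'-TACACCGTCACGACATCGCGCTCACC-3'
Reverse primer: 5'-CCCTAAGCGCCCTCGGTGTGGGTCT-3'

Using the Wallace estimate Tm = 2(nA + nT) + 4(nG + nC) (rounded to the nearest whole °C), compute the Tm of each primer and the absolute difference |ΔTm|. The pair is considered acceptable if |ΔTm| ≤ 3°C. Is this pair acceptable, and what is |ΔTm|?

|ΔTm| = 0°C; the pair is acceptable.

Forward: A=6 T=4 G=4 C=12 → Tm = 2·10 + 4·16 = 84°C.
Reverse: A=2 T=6 G=8 C=9 → Tm = 2·8 + 4·17 = 84°C.
|ΔTm| = |84 − 84| = 0°C, ≤ 3°C.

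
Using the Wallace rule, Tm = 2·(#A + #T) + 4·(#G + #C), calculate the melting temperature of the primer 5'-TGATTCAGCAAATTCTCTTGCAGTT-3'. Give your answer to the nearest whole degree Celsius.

Base counts: A=6, T=10, G=4, C=5 (length 25).
Tm = 2·(6+10) + 4·(4+5) = 2·16 + 4·9 = 32 + 36 = 68°C.

68°C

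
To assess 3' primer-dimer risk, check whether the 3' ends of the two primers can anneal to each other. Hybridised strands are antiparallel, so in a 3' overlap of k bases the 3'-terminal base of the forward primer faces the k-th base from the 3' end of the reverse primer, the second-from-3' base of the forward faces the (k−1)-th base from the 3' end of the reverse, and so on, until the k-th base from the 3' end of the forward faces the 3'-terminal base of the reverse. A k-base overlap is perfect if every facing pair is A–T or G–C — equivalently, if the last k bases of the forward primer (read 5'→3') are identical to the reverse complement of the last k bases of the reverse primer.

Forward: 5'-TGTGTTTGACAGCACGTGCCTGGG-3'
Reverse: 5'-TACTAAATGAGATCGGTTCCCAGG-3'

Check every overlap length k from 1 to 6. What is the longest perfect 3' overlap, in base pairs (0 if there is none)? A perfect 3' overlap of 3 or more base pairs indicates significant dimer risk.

Longest perfect overlap: 6 complementary base pairs; significant dimer risk (threshold 3).

Last 6 bases (5'→3') — forward …CCTGGG, reverse …CCCAGG.
Reverse complement of the reverse primer's last 6 bases: CCTGGG; its first k bases are the reverse complement of the reverse primer's last k bases, so a perfect k-base overlap needs the forward primer's last k bases to equal them.
Comparing (forward last k vs required): k=1: G vs C ✗; k=2: GG vs CC ✗; k=3: GGG vs CCT ✗; k=4: TGGG vs CCTG ✗; k=5: CTGGG vs CCTGG ✗; k=6: CCTGGG vs CCTGGG ✓.
Only k = 6 is perfect, so the longest perfect 3' overlap is 6.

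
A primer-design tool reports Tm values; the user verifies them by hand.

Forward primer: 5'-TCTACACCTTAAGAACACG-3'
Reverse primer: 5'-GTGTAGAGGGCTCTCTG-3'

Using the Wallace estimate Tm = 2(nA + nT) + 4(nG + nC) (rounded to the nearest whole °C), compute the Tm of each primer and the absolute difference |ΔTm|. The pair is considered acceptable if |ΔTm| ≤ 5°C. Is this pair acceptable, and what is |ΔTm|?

Forward: A=7 T=4 G=2 C=6 → Tm = 2·11 + 4·8 = 54°C.
Reverse: A=2 T=5 G=7 C=3 → Tm = 2·7 + 4·10 = 54°C.
|ΔTm| = |54 − 54| = 0°C, ≤ 5°C.

|ΔTm| = 0°C; the pair is acceptable.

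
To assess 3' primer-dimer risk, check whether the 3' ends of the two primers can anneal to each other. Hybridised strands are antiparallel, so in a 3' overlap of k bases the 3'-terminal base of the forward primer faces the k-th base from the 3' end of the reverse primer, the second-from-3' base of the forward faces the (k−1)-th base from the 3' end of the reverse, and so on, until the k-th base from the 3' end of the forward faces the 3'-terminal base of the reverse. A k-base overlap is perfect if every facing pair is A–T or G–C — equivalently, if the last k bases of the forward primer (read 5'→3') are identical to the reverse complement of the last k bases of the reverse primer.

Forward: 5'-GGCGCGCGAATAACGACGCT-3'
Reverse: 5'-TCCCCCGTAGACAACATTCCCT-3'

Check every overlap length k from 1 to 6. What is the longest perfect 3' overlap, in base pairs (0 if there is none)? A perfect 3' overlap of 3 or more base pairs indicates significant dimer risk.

Longest perfect overlap: 0 complementary base pairs; below the dimer-risk threshold (threshold 3).

Last 6 bases (5'→3') — forward …GACGCT, reverse …TTCCCT.
Reverse complement of the reverse primer's last 6 bases: AGGGAA; its first k bases are the reverse complement of the reverse primer's last k bases, so a perfect k-base overlap needs the forward primer's last k bases to equal them.
Comparing (forward last k vs required): k=1: T vs A ✗; k=2: CT vs AG ✗; k=3: GCT vs AGG ✗; k=4: CGCT vs AGGG ✗; k=5: ACGCT vs AGGGA ✗; k=6: GACGCT vs AGGGAA ✗.
No overlap length from 1 to 6 is perfect, so the longest perfect 3' overlap is 0.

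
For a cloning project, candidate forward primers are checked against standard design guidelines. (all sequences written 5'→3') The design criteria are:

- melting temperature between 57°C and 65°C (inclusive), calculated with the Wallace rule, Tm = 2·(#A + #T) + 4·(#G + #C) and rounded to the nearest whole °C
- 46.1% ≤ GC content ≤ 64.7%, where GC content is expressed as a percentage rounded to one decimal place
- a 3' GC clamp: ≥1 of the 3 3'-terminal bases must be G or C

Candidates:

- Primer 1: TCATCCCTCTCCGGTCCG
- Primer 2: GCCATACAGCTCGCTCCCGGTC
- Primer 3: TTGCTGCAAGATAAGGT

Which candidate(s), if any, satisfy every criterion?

None of the candidates satisfy all criteria.

Primer 1 (18 nt, A=1 T=5 G=3 C=9): Tm = 2·6 + 4·12 = 60°C ✓; GC 12/18 = 66.7%, outside 46.1–64.7% ✗; 3' end CCG has 3 G/C ✓ — fails.
Primer 2 (22 nt, A=3 T=4 G=5 C=10): Tm = 2·7 + 4·15 = 74°C, outside 57–65°C ✗; GC 15/22 = 68.2%, outside 46.1–64.7% ✗; 3' end GTC has 2 G/C ✓ — fails.
Primer 3 (17 nt, A=5 T=5 G=5 C=2): Tm = 2·10 + 4·7 = 48°C, outside 57–65°C ✗; GC 7/17 = 41.2%, outside 46.1–64.7% ✗; 3' end GGT has 2 G/C ✓ — fails.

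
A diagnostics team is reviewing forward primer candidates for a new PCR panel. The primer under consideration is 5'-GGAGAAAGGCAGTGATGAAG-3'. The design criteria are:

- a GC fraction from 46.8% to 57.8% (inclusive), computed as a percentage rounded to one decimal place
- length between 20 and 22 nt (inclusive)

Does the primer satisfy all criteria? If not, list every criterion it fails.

Base counts: A=8, T=2, G=9, C=1 (length 20).
GC content: GC 10/20 = 50.0% ✓
length: length 20 ✓

Meets all criteria.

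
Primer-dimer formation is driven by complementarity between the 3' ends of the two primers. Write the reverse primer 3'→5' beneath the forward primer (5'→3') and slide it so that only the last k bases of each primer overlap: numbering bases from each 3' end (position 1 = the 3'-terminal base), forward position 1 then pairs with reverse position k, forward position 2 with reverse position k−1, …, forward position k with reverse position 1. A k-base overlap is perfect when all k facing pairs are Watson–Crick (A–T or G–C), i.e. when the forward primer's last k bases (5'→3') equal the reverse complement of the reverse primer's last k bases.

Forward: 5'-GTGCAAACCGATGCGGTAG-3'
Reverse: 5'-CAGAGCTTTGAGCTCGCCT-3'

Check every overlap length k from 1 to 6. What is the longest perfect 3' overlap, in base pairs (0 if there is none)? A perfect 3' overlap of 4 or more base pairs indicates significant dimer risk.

Longest perfect overlap: 2 complementary base pairs; below the dimer-risk threshold (threshold 4).

Last 6 bases (5'→3') — forward …CGGTAG, reverse …TCGCCT.
Reverse complement of the reverse primer's last 6 bases: AGGCGA; its first k bases are the reverse complement of the reverse primer's last k bases, so a perfect k-base overlap needs the forward primer's last k bases to equal them.
Comparing (forward last k vs required): k=1: G vs A ✗; k=2: AG vs AG ✓; k=3: TAG vs AGG ✗; k=4: GTAG vs AGGC ✗; k=5: GGTAG vs AGGCG ✗; k=6: CGGTAG vs AGGCGA ✗.
Only k = 2 is perfect, so the longest perfect 3' overlap is 2.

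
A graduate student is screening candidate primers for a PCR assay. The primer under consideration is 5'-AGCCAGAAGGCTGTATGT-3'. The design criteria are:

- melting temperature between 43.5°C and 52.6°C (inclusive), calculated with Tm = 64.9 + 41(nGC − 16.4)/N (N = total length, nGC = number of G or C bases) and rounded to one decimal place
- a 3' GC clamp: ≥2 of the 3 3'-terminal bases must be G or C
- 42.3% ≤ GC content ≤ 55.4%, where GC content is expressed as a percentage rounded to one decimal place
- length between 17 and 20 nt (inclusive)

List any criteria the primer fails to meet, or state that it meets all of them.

Base counts: A=5, T=4, G=6, C=3 (length 18).
Tm: Tm = 64.9 + 41·(9 − 16.4)/18 = 48.0°C ✓
GC clamp: 3' end TGT has 1 G/C, need ≥2 ✗
GC content: GC 9/18 = 50.0% ✓
length: length 18 ✓

Fails: GC clamp.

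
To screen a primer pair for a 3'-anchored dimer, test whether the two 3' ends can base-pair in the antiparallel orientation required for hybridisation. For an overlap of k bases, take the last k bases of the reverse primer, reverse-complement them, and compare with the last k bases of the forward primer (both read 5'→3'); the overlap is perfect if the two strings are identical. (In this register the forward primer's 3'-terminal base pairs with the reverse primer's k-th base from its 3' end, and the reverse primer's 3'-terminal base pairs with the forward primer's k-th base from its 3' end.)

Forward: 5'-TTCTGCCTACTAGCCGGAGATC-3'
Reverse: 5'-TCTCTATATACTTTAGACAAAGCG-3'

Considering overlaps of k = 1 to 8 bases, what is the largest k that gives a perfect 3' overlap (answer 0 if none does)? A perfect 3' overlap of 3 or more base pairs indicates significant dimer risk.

Last 8 bases (5'→3') — forward …CGGAGATC, reverse …ACAAAGCG.
Reverse complement of the reverse primer's last 8 bases: CGCTTTGT; its first k bases are the reverse complement of the reverse primer's last k bases, so a perfect k-base overlap needs the forward primer's last k bases to equal them.
Comparing (forward last k vs required): k=1: C vs C ✓; k=2: TC vs CG ✗; k=3: ATC vs CGC ✗; k=4: GATC vs CGCT ✗; k=5: AGATC vs CGCTT ✗; k=6: GAGATC vs CGCTTT ✗; k=7: GGAGATC vs CGCTTTG ✗; k=8: CGGAGATC vs CGCTTTGT ✗.
Only k = 1 is perfect, so the longest perfect 3' overlap is 1.

Longest perfect overlap: 1 complementary base pair; below the dimer-risk threshold (threshold 3).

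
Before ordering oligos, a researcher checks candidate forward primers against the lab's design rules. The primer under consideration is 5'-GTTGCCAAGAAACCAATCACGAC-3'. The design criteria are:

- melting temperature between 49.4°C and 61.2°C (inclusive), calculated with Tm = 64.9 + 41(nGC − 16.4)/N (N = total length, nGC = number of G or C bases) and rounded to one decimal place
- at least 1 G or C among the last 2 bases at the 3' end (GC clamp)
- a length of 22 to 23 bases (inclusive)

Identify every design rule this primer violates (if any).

Meets all criteria.

Base counts: A=9, T=3, G=4, C=7 (length 23).
Tm: Tm = 64.9 + 41·(11 − 16.4)/23 = 55.3°C ✓
GC clamp: 3' end AC has 1 G/C ✓
length: length 23 ✓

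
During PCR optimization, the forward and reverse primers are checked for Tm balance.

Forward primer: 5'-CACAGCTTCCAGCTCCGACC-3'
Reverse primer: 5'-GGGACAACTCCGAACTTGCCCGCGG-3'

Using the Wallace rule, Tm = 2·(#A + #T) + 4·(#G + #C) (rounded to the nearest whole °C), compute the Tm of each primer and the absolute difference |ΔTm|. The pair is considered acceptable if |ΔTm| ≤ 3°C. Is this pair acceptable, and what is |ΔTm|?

|ΔTm| = 18°C; the pair is not acceptable.

Forward: A=4 T=3 G=3 C=10 → Tm = 2·7 + 4·13 = 66°C.
Reverse: A=5 T=3 G=8 C=9 → Tm = 2·8 + 4·17 = 84°C.
|ΔTm| = |66 − 84| = 18°C, > 3°C.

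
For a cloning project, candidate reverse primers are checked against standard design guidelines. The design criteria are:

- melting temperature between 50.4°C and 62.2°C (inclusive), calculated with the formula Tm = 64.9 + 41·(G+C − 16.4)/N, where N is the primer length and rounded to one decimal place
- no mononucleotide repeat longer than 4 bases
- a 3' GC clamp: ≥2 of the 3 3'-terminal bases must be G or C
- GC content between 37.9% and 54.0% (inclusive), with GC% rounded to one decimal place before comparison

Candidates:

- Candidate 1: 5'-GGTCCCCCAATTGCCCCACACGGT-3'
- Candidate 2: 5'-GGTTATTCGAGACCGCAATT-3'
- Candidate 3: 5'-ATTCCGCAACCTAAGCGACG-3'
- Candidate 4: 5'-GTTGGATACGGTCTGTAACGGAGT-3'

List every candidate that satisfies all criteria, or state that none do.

Candidate 1 (24 nt, A=4 T=4 G=5 C=11): Tm = 64.9 + 41·(16 − 16.4)/24 = 64.2°C, outside 50.4–62.2°C ✗; longest run = 5, exceeds 4 ✗; 3' end GGT has 2 G/C ✓; GC 16/24 = 66.7%, outside 37.9–54.0% ✗ — fails.
Candidate 2 (20 nt, A=5 T=6 G=5 C=4): Tm = 64.9 + 41·(9 − 16.4)/20 = 49.7°C, outside 50.4–62.2°C ✗; longest run = 2 ✓; 3' end ATT has 0 G/C, need ≥2 ✗; GC 9/20 = 45.0% ✓ — fails.
Candidate 3 (20 nt, A=6 T=3 G=4 C=7): Tm = 64.9 + 41·(11 − 16.4)/20 = 53.8°C ✓; longest run = 2 ✓; 3' end ACG has 2 G/C ✓; GC 11/20 = 55.0%, outside 37.9–54.0% ✗ — fails.
Candidate 4 (24 nt, A=5 T=7 G=9 C=3): Tm = 64.9 + 41·(12 − 16.4)/24 = 57.4°C ✓; longest run = 2 ✓; 3' end AGT has 1 G/C, need ≥2 ✗; GC 12/24 = 50.0% ✓ — fails.

None of the candidates satisfy all criteria.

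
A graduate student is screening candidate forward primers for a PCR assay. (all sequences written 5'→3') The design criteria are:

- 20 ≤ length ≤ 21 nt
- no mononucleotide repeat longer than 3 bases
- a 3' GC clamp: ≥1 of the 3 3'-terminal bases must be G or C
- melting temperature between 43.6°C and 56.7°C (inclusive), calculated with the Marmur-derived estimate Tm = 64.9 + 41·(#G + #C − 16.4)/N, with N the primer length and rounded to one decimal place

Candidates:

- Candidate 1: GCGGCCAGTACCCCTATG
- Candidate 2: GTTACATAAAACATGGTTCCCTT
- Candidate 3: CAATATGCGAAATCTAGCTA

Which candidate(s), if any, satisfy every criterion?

Candidate 1 (18 nt, A=3 T=3 G=5 C=7): length 18, outside 20–21 ✗; longest run = 4, exceeds 3 ✗; 3' end ATG has 1 G/C ✓; Tm = 64.9 + 41·(12 − 16.4)/18 = 54.9°C ✓ — fails.
Candidate 2 (23 nt, A=7 T=8 G=3 C=5): length 23, outside 20–21 ✗; longest run = 4, exceeds 3 ✗; 3' end CTT has 1 G/C ✓; Tm = 64.9 + 41·(8 − 16.4)/23 = 49.9°C ✓ — fails.
Candidate 3 (20 nt, A=8 T=5 G=3 C=4): length 20 ✓; longest run = 3 ✓; 3' end CTA has 1 G/C ✓; Tm = 64.9 + 41·(7 − 16.4)/20 = 45.6°C ✓ — passes.

Candidate 3 only.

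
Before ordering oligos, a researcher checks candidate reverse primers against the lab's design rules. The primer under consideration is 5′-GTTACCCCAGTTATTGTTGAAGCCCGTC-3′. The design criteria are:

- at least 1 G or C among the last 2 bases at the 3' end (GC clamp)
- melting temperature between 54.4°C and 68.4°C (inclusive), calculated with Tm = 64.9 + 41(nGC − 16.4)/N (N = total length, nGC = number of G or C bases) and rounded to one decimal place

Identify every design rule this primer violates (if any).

Meets all criteria.

Base counts: A=5, T=9, G=6, C=8 (length 28).
GC clamp: 3' end TC has 1 G/C ✓
Tm: Tm = 64.9 + 41·(14 − 16.4)/28 = 61.4°C ✓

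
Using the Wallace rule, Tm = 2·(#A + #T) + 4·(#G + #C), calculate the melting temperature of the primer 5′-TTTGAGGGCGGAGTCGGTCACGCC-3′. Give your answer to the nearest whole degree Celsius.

Base counts: A=3, T=5, G=10, C=6 (length 24).
Tm = 2·(3+5) + 4·(10+6) = 2·8 + 4·16 = 16 + 64 = 80°C.

80°C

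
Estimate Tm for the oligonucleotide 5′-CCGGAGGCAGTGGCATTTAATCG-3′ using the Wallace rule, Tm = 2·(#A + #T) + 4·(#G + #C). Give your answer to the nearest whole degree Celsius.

72°C

Base counts: A=5, T=5, G=8, C=5 (length 23).
Tm = 2·(5+5) + 4·(8+5) = 2·10 + 4·13 = 20 + 52 = 72°C.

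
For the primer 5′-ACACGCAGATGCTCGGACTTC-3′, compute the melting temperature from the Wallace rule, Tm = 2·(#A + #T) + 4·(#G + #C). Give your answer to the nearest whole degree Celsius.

66°C

Base counts: A=5, T=4, G=5, C=7 (length 21).
Tm = 2·(5+4) + 4·(5+7) = 2·9 + 4·12 = 18 + 48 = 66°C.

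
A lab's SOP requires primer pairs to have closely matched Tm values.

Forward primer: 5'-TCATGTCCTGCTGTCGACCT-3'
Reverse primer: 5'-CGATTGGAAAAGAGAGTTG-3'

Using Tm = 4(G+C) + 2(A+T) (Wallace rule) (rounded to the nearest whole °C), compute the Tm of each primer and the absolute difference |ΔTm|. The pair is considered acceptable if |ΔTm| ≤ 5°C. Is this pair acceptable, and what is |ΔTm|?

Forward: A=2 T=7 G=4 C=7 → Tm = 2·9 + 4·11 = 62°C.
Reverse: A=7 T=4 G=7 C=1 → Tm = 2·11 + 4·8 = 54°C.
|ΔTm| = |62 − 54| = 8°C, > 5°C.

|ΔTm| = 8°C; the pair is not acceptable.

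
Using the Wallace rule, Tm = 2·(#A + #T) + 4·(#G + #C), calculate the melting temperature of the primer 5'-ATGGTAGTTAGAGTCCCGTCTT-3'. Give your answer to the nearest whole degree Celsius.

64°C

Base counts: A=4, T=8, G=6, C=4 (length 22).
Tm = 2·(4+8) + 4·(6+4) = 2·12 + 4·10 = 24 + 40 = 64°C.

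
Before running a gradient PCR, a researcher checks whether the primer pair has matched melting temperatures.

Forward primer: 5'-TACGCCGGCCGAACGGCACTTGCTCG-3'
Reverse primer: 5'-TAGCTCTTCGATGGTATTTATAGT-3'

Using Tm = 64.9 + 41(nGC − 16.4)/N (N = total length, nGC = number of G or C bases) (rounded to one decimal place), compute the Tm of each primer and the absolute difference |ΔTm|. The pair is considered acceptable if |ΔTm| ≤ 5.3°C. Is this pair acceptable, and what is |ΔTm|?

|ΔTm| = 16.8°C; the pair is not acceptable.

Forward: G+C = 18, N = 26 → Tm = 64.9 + 41·(18 − 16.4)/26 = 67.4°C.
Reverse: G+C = 8, N = 24 → Tm = 64.9 + 41·(8 − 16.4)/24 = 50.6°C.
|ΔTm| = |67.4 − 50.6| = 16.8°C, > 5.3°C.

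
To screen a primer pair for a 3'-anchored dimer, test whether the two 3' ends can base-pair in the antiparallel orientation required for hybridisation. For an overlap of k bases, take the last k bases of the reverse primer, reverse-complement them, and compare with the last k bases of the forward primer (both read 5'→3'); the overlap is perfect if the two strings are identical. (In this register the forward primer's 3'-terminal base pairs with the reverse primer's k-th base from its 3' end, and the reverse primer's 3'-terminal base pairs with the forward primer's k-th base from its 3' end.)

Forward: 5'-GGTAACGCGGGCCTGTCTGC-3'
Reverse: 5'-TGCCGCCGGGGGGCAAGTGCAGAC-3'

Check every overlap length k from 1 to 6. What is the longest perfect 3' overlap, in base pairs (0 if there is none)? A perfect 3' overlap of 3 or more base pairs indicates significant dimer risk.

Longest perfect overlap: 6 complementary base pairs; significant dimer risk (threshold 3).

Last 6 bases (5'→3') — forward …GTCTGC, reverse …GCAGAC.
Reverse complement of the reverse primer's last 6 bases: GTCTGC; its first k bases are the reverse complement of the reverse primer's last k bases, so a perfect k-base overlap needs the forward primer's last k bases to equal them.
Comparing (forward last k vs required): k=1: C vs G ✗; k=2: GC vs GT ✗; k=3: TGC vs GTC ✗; k=4: CTGC vs GTCT ✗; k=5: TCTGC vs GTCTG ✗; k=6: GTCTGC vs GTCTGC ✓.
Only k = 6 is perfect, so the longest perfect 3' overlap is 6.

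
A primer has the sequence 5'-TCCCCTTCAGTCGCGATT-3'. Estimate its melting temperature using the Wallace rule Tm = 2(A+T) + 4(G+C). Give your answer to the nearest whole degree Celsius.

Base counts: A=2, T=6, G=3, C=7 (length 18).
Tm = 2·(2+6) + 4·(3+7) = 2·8 + 4·10 = 16 + 40 = 56°C.

56°C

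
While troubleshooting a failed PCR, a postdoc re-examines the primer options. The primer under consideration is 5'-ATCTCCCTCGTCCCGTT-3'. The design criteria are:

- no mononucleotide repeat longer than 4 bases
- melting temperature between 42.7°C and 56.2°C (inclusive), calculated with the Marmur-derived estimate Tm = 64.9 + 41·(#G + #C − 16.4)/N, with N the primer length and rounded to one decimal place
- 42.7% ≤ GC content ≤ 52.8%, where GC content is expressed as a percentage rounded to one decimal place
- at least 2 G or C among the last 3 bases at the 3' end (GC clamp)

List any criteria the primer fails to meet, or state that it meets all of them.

Fails: GC content, GC clamp.

Base counts: A=1, T=6, G=2, C=8 (length 17).
homopolymer run: longest run = 3 ✓
Tm: Tm = 64.9 + 41·(10 − 16.4)/17 = 49.5°C ✓
GC content: GC 10/17 = 58.8%, outside 42.7–52.8% ✗
GC clamp: 3' end GTT has 1 G/C, need ≥2 ✗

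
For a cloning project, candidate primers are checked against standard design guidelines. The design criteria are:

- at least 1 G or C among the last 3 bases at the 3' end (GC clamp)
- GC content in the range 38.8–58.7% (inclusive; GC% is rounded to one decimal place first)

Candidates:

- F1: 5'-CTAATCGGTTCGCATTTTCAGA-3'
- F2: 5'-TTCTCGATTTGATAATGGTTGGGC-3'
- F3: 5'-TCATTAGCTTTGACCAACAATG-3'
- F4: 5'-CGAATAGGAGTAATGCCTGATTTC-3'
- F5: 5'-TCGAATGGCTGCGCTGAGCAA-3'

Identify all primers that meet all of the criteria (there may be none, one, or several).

F1, F2, F4 and F5.

F1 (22 nt, A=5 T=8 G=4 C=5): 3' end AGA has 1 G/C ✓; GC 9/22 = 40.9% ✓ — passes.
F2 (24 nt, A=4 T=10 G=7 C=3): 3' end GGC has 3 G/C ✓; GC 10/24 = 41.7% ✓ — passes.
F3 (22 nt, A=7 T=7 G=3 C=5): 3' end ATG has 1 G/C ✓; GC 8/22 = 36.4%, outside 38.8–58.7% ✗ — fails.
F4 (24 nt, A=7 T=7 G=6 C=4): 3' end TTC has 1 G/C ✓; GC 10/24 = 41.7% ✓ — passes.
F5 (21 nt, A=5 T=4 G=7 C=5): 3' end CAA has 1 G/C ✓; GC 12/21 = 57.1% ✓ — passes.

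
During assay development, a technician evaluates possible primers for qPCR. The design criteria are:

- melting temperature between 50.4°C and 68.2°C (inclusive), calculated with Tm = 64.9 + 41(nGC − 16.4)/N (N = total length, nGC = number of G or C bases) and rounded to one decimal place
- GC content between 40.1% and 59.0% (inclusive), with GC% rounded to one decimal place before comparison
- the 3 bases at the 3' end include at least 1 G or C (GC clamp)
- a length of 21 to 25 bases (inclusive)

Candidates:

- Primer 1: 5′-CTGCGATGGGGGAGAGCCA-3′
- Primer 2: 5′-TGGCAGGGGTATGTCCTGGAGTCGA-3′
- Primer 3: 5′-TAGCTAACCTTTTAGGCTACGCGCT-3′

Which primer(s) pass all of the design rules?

Primer 3 only.

Primer 1 (19 nt, A=4 T=2 G=9 C=4): Tm = 64.9 + 41·(13 − 16.4)/19 = 57.6°C ✓; GC 13/19 = 68.4%, outside 40.1–59.0% ✗; 3' end CCA has 2 G/C ✓; length 19, outside 21–25 ✗ — fails.
Primer 2 (25 nt, A=4 T=6 G=11 C=4): Tm = 64.9 + 41·(15 − 16.4)/25 = 62.6°C ✓; GC 15/25 = 60.0%, outside 40.1–59.0% ✗; 3' end CGA has 2 G/C ✓; length 25 ✓ — fails.
Primer 3 (25 nt, A=5 T=8 G=5 C=7): Tm = 64.9 + 41·(12 − 16.4)/25 = 57.7°C ✓; GC 12/25 = 48.0% ✓; 3' end GCT has 2 G/C ✓; length 25 ✓ — passes.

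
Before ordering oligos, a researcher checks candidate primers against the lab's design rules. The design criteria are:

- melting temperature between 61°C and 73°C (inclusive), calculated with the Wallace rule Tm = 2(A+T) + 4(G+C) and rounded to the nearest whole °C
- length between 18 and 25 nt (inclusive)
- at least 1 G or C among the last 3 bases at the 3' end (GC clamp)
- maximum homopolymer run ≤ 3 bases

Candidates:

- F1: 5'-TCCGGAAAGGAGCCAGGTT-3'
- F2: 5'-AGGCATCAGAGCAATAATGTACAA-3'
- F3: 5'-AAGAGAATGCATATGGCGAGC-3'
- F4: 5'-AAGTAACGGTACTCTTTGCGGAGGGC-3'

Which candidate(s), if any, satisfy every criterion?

F1 (19 nt, A=5 T=3 G=7 C=4): Tm = 2·8 + 4·11 = 60°C, outside 61–73°C ✗; length 19 ✓; 3' end GTT has 1 G/C ✓; longest run = 3 ✓ — fails.
F2 (24 nt, A=11 T=4 G=5 C=4): Tm = 2·15 + 4·9 = 66°C ✓; length 24 ✓; 3' end CAA has 1 G/C ✓; longest run = 2 ✓ — passes.
F3 (21 nt, A=8 T=3 G=7 C=3): Tm = 2·11 + 4·10 = 62°C ✓; length 21 ✓; 3' end AGC has 2 G/C ✓; longest run = 2 ✓ — passes.
F4 (26 nt, A=6 T=6 G=9 C=5): Tm = 2·12 + 4·14 = 80°C, outside 61–73°C ✗; length 26, outside 18–25 ✗; 3' end GGC has 3 G/C ✓; longest run = 3 ✓ — fails.

F2 and F3.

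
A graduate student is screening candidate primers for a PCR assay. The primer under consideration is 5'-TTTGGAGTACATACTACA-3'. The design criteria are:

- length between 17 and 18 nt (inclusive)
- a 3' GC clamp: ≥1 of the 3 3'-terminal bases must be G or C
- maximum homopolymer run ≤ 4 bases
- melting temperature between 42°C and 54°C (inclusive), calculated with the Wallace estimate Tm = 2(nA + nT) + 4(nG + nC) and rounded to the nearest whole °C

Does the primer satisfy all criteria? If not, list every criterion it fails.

Meets all criteria.

Base counts: A=6, T=6, G=3, C=3 (length 18).
length: length 18 ✓
GC clamp: 3' end ACA has 1 G/C ✓
homopolymer run: longest run = 3 ✓
Tm: Tm = 2·12 + 4·6 = 48°C ✓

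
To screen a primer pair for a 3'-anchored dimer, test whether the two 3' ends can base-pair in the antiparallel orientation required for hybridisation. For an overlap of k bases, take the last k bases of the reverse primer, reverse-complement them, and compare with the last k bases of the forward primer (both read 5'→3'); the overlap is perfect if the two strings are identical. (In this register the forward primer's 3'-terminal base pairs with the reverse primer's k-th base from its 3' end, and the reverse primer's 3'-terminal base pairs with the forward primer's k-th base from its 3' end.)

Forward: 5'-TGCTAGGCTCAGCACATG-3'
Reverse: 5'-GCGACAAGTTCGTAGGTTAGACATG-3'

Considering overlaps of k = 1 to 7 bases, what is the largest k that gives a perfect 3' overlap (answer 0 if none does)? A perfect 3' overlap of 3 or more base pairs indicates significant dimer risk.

Last 7 bases (5'→3') — forward …GCACATG, reverse …AGACATG.
Reverse complement of the reverse primer's last 7 bases: CATGTCT; its first k bases are the reverse complement of the reverse primer's last k bases, so a perfect k-base overlap needs the forward primer's last k bases to equal them.
Comparing (forward last k vs required): k=1: G vs C ✗; k=2: TG vs CA ✗; k=3: ATG vs CAT ✗; k=4: CATG vs CATG ✓; k=5: ACATG vs CATGT ✗; k=6: CACATG vs CATGTC ✗; k=7: GCACATG vs CATGTCT ✗.
Only k = 4 is perfect, so the longest perfect 3' overlap is 4.

Longest perfect overlap: 4 complementary base pairs; significant dimer risk (threshold 3).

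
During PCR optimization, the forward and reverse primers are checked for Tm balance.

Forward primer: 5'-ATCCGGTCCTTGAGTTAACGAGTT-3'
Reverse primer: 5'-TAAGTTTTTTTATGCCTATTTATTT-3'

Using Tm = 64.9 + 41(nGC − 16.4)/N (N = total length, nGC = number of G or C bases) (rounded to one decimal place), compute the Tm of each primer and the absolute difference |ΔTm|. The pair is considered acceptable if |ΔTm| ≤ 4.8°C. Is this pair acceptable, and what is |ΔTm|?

|ΔTm| = 11.1°C; the pair is not acceptable.

Forward: G+C = 11, N = 24 → Tm = 64.9 + 41·(11 − 16.4)/24 = 55.7°C.
Reverse: G+C = 4, N = 25 → Tm = 64.9 + 41·(4 − 16.4)/25 = 44.6°C.
|ΔTm| = |55.7 − 44.6| = 11.1°C, > 4.8°C.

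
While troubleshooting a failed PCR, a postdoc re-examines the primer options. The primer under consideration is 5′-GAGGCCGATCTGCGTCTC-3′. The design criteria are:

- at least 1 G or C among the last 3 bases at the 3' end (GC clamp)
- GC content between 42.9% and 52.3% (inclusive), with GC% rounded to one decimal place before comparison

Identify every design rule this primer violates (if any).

Base counts: A=2, T=4, G=6, C=6 (length 18).
GC clamp: 3' end CTC has 2 G/C ✓
GC content: GC 12/18 = 66.7%, outside 42.9–52.3% ✗

Fails: GC content.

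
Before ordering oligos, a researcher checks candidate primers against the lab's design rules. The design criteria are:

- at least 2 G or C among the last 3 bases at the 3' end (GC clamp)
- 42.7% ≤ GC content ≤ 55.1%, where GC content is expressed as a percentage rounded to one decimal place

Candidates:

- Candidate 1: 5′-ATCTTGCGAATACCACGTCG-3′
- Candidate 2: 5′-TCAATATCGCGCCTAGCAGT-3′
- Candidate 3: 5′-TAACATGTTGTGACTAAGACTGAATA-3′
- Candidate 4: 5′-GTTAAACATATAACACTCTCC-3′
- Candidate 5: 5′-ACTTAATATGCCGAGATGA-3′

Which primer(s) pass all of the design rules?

Candidate 1 only.

Candidate 1 (20 nt, A=5 T=5 G=4 C=6): 3' end TCG has 2 G/C ✓; GC 10/20 = 50.0% ✓ — passes.
Candidate 2 (20 nt, A=5 T=5 G=4 C=6): 3' end AGT has 1 G/C, need ≥2 ✗; GC 10/20 = 50.0% ✓ — fails.
Candidate 3 (26 nt, A=10 T=8 G=5 C=3): 3' end ATA has 0 G/C, need ≥2 ✗; GC 8/26 = 30.8%, outside 42.7–55.1% ✗ — fails.
Candidate 4 (21 nt, A=8 T=6 G=1 C=6): 3' end TCC has 2 G/C ✓; GC 7/21 = 33.3%, outside 42.7–55.1% ✗ — fails.
Candidate 5 (19 nt, A=7 T=5 G=4 C=3): 3' end TGA has 1 G/C, need ≥2 ✗; GC 7/19 = 36.8%, outside 42.7–55.1% ✗ — fails.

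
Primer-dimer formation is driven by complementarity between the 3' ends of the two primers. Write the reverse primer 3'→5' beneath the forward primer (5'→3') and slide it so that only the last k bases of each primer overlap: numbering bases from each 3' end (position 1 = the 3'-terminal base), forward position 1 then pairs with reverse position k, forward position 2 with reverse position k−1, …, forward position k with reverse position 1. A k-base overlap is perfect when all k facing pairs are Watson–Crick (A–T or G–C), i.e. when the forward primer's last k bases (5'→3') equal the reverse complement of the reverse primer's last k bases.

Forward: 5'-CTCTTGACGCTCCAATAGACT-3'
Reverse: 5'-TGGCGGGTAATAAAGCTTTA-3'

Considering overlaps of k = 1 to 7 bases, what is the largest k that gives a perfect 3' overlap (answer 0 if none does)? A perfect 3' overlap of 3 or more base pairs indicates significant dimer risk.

Last 7 bases (5'→3') — forward …ATAGACT, reverse …AGCTTTA.
Reverse complement of the reverse primer's last 7 bases: TAAAGCT; its first k bases are the reverse complement of the reverse primer's last k bases, so a perfect k-base overlap needs the forward primer's last k bases to equal them.
Comparing (forward last k vs required): k=1: T vs T ✓; k=2: CT vs TA ✗; k=3: ACT vs TAA ✗; k=4: GACT vs TAAA ✗; k=5: AGACT vs TAAAG ✗; k=6: TAGACT vs TAAAGC ✗; k=7: ATAGACT vs TAAAGCT ✗.
Only k = 1 is perfect, so the longest perfect 3' overlap is 1.

Longest perfect overlap: 1 complementary base pair; below the dimer-risk threshold (threshold 3).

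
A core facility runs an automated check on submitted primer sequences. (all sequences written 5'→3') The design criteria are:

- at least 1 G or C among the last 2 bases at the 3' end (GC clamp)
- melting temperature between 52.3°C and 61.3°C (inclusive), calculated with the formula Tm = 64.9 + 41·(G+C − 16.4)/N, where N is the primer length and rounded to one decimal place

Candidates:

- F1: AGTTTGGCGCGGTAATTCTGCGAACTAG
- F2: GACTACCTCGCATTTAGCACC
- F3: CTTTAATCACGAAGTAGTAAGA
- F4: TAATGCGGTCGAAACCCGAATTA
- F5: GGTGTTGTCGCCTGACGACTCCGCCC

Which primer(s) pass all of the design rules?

F2 only.

F1 (28 nt, A=6 T=8 G=9 C=5): 3' end AG has 1 G/C ✓; Tm = 64.9 + 41·(14 − 16.4)/28 = 61.4°C, outside 52.3–61.3°C ✗ — fails.
F2 (21 nt, A=5 T=5 G=3 C=8): 3' end CC has 2 G/C ✓; Tm = 64.9 + 41·(11 − 16.4)/21 = 54.4°C ✓ — passes.
F3 (22 nt, A=9 T=6 G=4 C=3): 3' end GA has 1 G/C ✓; Tm = 64.9 + 41·(7 − 16.4)/22 = 47.4°C, outside 52.3–61.3°C ✗ — fails.
F4 (23 nt, A=8 T=5 G=5 C=5): 3' end TA has 0 G/C, need ≥1 ✗; Tm = 64.9 + 41·(10 − 16.4)/23 = 53.5°C ✓ — fails.
F5 (26 nt, A=2 T=6 G=8 C=10): 3' end CC has 2 G/C ✓; Tm = 64.9 + 41·(18 − 16.4)/26 = 67.4°C, outside 52.3–61.3°C ✗ — fails.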